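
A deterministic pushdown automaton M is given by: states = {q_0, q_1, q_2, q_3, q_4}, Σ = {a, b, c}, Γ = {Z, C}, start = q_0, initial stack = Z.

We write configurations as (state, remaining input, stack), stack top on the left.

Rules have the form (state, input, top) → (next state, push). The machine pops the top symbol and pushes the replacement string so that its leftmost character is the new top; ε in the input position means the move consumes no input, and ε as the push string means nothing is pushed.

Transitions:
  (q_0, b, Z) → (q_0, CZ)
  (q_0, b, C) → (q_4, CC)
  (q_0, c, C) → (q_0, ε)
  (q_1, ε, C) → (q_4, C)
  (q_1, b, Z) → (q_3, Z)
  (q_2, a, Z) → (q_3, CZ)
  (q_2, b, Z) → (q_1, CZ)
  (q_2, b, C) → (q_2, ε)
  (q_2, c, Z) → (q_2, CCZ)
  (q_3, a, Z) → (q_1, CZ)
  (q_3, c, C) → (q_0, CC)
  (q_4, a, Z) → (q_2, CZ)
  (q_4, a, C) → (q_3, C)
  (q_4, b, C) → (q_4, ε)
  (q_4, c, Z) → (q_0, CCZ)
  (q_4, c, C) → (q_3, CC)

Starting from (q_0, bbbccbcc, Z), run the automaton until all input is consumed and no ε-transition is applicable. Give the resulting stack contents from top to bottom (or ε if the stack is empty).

(q_0, bbbccbcc, Z)
  read b, top Z: go to q_0, push CZ → (q_0, bbccbcc, CZ)
  read b, top C: go to q_4, push CC → (q_4, bccbcc, CCZ)
  read b, top C: go to q_4, push ε → (q_4, ccbcc, CZ)
  read c, top C: go to q_3, push CC → (q_3, cbcc, CCZ)
  read c, top C: go to q_0, push CC → (q_0, bcc, CCCZ)
  read b, top C: go to q_4, push CC → (q_4, cc, CCCCZ)
  read c, top C: go to q_3, push CC → (q_3, c, CCCCCZ)
  read c, top C: go to q_0, push CC → (q_0, ε, CCCCCCZ)
All input consumed in state q_0 with stack CCCCCCZ.

CCCCCCZ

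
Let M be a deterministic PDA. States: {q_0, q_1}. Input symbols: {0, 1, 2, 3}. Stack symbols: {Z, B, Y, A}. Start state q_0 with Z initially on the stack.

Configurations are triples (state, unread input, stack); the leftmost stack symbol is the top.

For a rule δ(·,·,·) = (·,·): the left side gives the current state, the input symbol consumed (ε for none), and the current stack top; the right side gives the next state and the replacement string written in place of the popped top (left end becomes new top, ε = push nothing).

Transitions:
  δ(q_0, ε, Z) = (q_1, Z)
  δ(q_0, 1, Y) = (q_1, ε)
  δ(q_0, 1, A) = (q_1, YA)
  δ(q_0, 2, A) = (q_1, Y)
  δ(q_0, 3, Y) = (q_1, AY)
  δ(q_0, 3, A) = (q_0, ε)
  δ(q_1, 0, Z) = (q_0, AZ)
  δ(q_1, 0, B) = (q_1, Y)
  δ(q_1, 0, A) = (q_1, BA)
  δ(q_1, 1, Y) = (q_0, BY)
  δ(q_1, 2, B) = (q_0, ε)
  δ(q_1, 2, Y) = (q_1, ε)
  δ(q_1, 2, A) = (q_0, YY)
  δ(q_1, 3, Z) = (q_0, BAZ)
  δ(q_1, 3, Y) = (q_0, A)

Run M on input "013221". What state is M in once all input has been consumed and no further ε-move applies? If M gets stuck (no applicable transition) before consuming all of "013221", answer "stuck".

stuck

(q_0, 013221, Z) ⊢ (q_1, 013221, Z) ⊢ (q_0, 13221, AZ) ⊢ (q_1, 3221, YAZ) ⊢ (q_0, 221, AAZ) ⊢ (q_1, 21, YAZ) ⊢ (q_1, 1, AZ)
No transition for (q_1, 1, top A); M blocks with input 1 remaining.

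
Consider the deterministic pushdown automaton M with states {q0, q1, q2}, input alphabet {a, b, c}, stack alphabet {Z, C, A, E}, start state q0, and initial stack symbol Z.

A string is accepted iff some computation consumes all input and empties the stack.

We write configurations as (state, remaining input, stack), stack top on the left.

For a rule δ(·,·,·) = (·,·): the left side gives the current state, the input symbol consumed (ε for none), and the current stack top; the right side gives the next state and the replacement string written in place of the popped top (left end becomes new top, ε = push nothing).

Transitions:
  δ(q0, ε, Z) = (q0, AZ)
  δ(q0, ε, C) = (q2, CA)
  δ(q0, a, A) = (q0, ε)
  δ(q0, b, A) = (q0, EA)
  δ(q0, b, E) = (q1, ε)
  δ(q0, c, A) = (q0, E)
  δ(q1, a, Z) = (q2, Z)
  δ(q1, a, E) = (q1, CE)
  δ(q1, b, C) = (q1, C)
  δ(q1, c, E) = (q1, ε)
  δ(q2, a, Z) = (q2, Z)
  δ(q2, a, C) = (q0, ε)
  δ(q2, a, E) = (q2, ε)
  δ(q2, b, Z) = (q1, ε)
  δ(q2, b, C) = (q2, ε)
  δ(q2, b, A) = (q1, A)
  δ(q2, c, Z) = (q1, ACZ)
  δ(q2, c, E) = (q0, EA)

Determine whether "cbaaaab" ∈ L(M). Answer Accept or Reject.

Accept

(q0, cbaaaab, Z)
  ε-move, top Z: go to q0, push AZ → (q0, cbaaaab, AZ)
  read c, top A: go to q0, push E → (q0, baaaab, EZ)
  read b, top E: go to q1, push ε → (q1, aaaab, Z)
  read a, top Z: go to q2, push Z → (q2, aaab, Z)
  read a, top Z: go to q2, push Z → (q2, aab, Z)
  read a, top Z: go to q2, push Z → (q2, ab, Z)
  read a, top Z: go to q2, push Z → (q2, b, Z)
  read b, top Z: go to q1, push ε → (q1, ε, ε)
All input consumed and the stack is empty.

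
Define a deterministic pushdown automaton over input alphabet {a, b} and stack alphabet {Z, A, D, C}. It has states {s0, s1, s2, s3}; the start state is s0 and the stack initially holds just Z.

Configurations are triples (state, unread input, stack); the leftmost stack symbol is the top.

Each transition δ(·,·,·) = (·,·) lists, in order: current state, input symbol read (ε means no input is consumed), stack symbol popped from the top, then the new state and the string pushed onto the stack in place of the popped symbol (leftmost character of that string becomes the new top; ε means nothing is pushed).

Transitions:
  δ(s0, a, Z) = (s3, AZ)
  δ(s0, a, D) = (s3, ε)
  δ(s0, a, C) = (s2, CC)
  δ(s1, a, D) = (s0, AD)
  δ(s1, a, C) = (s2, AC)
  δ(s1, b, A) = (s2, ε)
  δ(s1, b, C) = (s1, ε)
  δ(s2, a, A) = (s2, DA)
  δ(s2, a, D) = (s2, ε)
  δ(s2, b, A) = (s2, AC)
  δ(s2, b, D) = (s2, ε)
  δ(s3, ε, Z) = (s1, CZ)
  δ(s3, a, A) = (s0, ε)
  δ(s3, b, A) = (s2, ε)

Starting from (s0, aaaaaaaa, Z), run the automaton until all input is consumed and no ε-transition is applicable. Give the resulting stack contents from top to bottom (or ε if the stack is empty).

Z

(s0, aaaaaaaa, Z) ⊢ (s3, aaaaaaa, AZ) ⊢ (s0, aaaaaa, Z) ⊢ (s3, aaaaa, AZ) ⊢ (s0, aaaa, Z) ⊢ (s3, aaa, AZ) ⊢ (s0, aa, Z) ⊢ (s3, a, AZ) ⊢ (s0, ε, Z)
All input consumed in state s0 with stack Z.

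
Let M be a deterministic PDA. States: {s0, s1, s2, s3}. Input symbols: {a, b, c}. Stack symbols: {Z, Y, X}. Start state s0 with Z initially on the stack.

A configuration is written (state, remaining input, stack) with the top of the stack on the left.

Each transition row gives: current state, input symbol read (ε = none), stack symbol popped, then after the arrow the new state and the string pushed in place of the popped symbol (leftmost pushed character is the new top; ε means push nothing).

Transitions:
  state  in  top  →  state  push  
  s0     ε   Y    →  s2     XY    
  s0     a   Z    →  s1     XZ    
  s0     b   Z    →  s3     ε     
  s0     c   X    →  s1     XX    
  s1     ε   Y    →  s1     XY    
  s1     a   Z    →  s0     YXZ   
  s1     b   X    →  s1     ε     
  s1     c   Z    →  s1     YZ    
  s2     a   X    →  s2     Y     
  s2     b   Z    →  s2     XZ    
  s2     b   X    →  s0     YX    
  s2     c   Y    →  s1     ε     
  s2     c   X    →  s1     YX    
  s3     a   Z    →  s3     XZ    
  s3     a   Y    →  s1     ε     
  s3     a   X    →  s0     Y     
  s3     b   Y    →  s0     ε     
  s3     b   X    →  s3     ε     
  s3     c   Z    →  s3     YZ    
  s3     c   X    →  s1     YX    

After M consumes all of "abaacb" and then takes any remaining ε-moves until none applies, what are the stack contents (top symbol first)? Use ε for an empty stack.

(s0, abaacb, Z)
  read a, top Z: go to s1, push XZ → (s1, baacb, XZ)
  read b, top X: go to s1, push ε → (s1, aacb, Z)
  read a, top Z: go to s0, push YXZ → (s0, acb, YXZ)
  ε-move, top Y: go to s2, push XY → (s2, acb, XYXZ)
  read a, top X: go to s2, push Y → (s2, cb, YYXZ)
  read c, top Y: go to s1, push ε → (s1, b, YXZ)
  ε-move, top Y: go to s1, push XY → (s1, b, XYXZ)
  read b, top X: go to s1, push ε → (s1, ε, YXZ)
  ε-move, top Y: go to s1, push XY → (s1, ε, XYXZ)
All input consumed in state s1 with stack XYXZ.

XYXZ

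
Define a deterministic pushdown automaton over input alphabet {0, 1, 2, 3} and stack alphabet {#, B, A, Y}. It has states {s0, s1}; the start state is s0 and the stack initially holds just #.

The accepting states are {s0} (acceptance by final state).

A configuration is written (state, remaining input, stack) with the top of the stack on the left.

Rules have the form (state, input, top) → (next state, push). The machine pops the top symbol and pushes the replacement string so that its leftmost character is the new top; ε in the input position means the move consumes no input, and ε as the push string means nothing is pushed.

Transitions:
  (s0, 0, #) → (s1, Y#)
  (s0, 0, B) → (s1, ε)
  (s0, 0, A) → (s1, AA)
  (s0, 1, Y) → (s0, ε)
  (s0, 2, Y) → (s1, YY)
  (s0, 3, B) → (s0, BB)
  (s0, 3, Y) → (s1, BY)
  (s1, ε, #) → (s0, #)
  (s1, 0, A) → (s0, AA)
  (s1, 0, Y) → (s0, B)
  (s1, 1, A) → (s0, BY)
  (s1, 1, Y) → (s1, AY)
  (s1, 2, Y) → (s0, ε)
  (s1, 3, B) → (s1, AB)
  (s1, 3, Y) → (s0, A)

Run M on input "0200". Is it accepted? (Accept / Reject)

(s0, 0200, #)
  read 0, top #: go to s1, push Y# → (s1, 200, Y#)
  read 2, top Y: go to s0, push ε → (s0, 00, #)
  read 0, top #: go to s1, push Y# → (s1, 0, Y#)
  read 0, top Y: go to s0, push B → (s0, ε, B#)
All input consumed; state s0 ∈ F.

Accept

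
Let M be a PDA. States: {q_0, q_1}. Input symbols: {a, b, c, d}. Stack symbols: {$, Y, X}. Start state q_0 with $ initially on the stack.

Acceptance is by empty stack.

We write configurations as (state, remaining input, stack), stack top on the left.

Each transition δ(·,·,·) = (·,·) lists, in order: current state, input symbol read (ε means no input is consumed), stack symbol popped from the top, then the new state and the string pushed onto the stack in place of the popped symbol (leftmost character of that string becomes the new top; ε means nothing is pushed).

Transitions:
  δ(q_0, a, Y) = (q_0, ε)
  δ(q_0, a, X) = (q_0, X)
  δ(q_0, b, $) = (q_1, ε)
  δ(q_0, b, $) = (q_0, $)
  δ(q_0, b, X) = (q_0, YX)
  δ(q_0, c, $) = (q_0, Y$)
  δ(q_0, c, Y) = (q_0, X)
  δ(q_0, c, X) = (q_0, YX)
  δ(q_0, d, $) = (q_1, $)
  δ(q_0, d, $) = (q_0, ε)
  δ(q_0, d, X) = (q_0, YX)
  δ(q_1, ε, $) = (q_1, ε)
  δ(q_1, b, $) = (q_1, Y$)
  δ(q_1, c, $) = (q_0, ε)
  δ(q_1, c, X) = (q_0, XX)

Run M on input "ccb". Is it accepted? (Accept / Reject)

Reject

No computation consumes all input and empties the stack.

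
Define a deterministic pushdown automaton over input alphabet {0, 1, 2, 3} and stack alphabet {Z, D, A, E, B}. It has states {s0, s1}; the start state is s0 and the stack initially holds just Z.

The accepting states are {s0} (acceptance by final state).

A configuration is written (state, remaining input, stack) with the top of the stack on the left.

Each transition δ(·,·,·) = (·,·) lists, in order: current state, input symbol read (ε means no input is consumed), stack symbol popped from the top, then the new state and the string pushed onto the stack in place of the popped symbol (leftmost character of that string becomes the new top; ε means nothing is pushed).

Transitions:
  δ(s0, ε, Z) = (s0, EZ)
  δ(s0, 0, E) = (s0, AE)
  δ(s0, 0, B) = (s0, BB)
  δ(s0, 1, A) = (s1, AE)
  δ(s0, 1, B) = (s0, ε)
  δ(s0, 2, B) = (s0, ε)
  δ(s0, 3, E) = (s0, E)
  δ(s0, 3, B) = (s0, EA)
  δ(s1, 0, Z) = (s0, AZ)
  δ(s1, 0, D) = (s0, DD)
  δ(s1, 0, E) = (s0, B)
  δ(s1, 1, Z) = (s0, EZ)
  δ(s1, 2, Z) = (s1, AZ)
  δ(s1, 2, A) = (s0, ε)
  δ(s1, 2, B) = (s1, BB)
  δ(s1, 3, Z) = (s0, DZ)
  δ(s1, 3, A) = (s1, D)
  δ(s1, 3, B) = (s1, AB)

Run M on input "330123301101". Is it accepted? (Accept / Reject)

(s0, 330123301101, Z) ⊢ (s0, 330123301101, EZ) ⊢ (s0, 30123301101, EZ) ⊢ (s0, 0123301101, EZ) ⊢ (s0, 123301101, AEZ) ⊢ (s1, 23301101, AEEZ) ⊢ (s0, 3301101, EEZ) ⊢ (s0, 301101, EEZ) ⊢ (s0, 01101, EEZ) ⊢ (s0, 1101, AEEZ) ⊢ (s1, 101, AEEEZ)
No transition applies at (s1, 101, AEEEZ); input not fully consumed.

Reject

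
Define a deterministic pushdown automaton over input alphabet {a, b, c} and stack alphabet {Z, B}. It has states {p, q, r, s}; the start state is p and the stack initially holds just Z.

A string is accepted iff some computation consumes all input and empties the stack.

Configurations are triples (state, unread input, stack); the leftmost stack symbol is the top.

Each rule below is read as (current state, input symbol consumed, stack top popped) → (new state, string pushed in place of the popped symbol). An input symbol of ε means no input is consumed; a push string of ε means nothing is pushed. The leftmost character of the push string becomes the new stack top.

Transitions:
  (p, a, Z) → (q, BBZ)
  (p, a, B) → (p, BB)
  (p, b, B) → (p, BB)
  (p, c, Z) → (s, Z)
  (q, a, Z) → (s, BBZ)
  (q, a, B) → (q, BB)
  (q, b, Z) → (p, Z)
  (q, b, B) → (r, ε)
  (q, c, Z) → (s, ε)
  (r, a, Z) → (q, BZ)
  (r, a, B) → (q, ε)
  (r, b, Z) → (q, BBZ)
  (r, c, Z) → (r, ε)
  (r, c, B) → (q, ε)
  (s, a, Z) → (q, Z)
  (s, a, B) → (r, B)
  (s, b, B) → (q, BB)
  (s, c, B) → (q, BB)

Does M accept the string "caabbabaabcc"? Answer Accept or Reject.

(p, caabbabaabcc, Z)
  read c, top Z: go to s, push Z → (s, aabbabaabcc, Z)
  read a, top Z: go to q, push Z → (q, abbabaabcc, Z)
  read a, top Z: go to s, push BBZ → (s, bbabaabcc, BBZ)
  read b, top B: go to q, push BB → (q, babaabcc, BBBZ)
  read b, top B: go to r, push ε → (r, abaabcc, BBZ)
  read a, top B: go to q, push ε → (q, baabcc, BZ)
  read b, top B: go to r, push ε → (r, aabcc, Z)
  read a, top Z: go to q, push BZ → (q, abcc, BZ)
  read a, top B: go to q, push BB → (q, bcc, BBZ)
  read b, top B: go to r, push ε → (r, cc, BZ)
  read c, top B: go to q, push ε → (q, c, Z)
  read c, top Z: go to s, push ε → (s, ε, ε)
All input consumed and the stack is empty.

Accept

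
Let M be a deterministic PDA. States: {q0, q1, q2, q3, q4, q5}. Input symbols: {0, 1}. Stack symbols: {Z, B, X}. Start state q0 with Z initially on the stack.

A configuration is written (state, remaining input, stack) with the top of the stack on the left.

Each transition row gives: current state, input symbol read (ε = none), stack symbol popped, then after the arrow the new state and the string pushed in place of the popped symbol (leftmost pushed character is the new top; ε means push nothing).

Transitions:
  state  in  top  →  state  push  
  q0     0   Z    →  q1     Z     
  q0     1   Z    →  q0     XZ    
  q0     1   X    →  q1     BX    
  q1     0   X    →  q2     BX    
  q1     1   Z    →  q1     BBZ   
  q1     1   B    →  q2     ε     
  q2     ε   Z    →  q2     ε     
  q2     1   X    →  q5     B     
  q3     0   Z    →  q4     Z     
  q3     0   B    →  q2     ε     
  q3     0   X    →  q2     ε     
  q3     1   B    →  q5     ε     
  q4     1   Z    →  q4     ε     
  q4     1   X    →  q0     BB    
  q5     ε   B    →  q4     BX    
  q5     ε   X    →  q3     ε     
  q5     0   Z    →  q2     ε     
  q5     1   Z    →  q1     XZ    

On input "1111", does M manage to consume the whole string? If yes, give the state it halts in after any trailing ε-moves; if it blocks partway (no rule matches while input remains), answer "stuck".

q4

(q0, 1111, Z) ⊢ (q0, 111, XZ) ⊢ (q1, 11, BXZ) ⊢ (q2, 1, XZ) ⊢ (q5, ε, BZ) ⊢ (q4, ε, BXZ)
All input consumed; M is in state q4.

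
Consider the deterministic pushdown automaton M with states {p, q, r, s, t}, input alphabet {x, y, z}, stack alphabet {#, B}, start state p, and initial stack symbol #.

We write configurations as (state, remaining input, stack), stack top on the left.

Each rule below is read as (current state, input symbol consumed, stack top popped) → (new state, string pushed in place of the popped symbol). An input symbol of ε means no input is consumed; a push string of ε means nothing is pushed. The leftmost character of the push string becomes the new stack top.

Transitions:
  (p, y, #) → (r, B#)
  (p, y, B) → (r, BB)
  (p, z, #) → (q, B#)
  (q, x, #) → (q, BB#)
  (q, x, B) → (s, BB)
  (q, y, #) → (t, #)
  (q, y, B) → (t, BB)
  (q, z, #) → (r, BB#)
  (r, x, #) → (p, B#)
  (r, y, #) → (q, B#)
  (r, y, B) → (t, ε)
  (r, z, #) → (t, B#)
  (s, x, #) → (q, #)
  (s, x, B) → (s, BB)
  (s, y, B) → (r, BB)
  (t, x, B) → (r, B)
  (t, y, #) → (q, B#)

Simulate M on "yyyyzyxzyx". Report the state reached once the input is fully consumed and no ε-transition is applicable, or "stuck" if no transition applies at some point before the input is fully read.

(p, yyyyzyxzyx, #)
  read y, top #: go to r, push B# → (r, yyyzyxzyx, B#)
  read y, top B: go to t, push ε → (t, yyzyxzyx, #)
  read y, top #: go to q, push B# → (q, yzyxzyx, B#)
  read y, top B: go to t, push BB → (t, zyxzyx, BB#)
No transition for (t, z, top B); M blocks with input zyxzyx remaining.

stuck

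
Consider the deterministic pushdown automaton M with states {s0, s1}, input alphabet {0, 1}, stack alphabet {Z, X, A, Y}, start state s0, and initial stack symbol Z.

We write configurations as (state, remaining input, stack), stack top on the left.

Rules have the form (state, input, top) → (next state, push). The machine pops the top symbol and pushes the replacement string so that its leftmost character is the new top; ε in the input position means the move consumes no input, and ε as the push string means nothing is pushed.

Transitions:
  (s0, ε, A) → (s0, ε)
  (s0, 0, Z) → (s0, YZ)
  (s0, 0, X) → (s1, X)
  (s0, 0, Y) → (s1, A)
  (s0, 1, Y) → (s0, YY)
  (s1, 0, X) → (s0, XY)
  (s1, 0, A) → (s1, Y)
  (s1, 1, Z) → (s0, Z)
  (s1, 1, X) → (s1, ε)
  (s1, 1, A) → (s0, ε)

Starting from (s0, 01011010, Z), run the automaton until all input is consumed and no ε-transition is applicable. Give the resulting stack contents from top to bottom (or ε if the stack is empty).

AZ

(s0, 01011010, Z)
  read 0, top Z: go to s0, push YZ → (s0, 1011010, YZ)
  read 1, top Y: go to s0, push YY → (s0, 011010, YYZ)
  read 0, top Y: go to s1, push A → (s1, 11010, AYZ)
  read 1, top A: go to s0, push ε → (s0, 1010, YZ)
  read 1, top Y: go to s0, push YY → (s0, 010, YYZ)
  read 0, top Y: go to s1, push A → (s1, 10, AYZ)
  read 1, top A: go to s0, push ε → (s0, 0, YZ)
  read 0, top Y: go to s1, push A → (s1, ε, AZ)
All input consumed in state s1 with stack AZ.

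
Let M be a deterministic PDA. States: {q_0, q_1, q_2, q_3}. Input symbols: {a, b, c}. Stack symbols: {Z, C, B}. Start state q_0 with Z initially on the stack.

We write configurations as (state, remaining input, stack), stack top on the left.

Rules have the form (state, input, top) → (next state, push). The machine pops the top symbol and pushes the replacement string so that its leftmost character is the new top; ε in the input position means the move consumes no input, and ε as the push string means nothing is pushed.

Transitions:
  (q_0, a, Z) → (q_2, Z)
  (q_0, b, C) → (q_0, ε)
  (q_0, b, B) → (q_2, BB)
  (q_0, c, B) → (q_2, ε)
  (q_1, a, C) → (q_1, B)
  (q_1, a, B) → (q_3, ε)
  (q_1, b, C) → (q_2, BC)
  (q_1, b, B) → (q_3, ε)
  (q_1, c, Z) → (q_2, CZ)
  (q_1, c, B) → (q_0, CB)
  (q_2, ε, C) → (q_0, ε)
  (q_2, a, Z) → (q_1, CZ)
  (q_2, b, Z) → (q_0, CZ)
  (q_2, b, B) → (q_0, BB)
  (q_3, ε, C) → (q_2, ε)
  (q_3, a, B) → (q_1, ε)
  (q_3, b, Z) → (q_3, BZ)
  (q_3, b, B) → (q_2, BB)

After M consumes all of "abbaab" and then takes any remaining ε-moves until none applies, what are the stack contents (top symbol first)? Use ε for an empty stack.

BCZ

(q_0, abbaab, Z) ⊢ (q_2, bbaab, Z) ⊢ (q_0, baab, CZ) ⊢ (q_0, aab, Z) ⊢ (q_2, ab, Z) ⊢ (q_1, b, CZ) ⊢ (q_2, ε, BCZ)
All input consumed in state q_2 with stack BCZ.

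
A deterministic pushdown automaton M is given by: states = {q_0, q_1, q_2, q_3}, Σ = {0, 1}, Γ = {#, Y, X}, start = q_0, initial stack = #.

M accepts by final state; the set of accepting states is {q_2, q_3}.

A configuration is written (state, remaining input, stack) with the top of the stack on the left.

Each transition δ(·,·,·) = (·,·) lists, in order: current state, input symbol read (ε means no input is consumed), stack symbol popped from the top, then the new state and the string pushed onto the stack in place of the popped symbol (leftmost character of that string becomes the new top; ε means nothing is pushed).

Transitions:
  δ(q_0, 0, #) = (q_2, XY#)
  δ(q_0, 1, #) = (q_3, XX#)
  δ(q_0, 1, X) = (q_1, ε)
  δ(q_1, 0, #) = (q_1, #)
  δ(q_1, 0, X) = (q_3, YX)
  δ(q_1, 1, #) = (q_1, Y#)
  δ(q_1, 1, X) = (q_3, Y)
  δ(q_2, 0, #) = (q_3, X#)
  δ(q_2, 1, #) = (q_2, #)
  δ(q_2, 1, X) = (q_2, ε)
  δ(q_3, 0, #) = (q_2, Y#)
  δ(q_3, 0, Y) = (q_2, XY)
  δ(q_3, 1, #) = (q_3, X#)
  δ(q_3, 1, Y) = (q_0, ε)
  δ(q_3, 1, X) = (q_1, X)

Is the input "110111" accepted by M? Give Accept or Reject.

(q_0, 110111, #)
  read 1, top #: go to q_3, push XX# → (q_3, 10111, XX#)
  read 1, top X: go to q_1, push X → (q_1, 0111, XX#)
  read 0, top X: go to q_3, push YX → (q_3, 111, YXX#)
  read 1, top Y: go to q_0, push ε → (q_0, 11, XX#)
  read 1, top X: go to q_1, push ε → (q_1, 1, X#)
  read 1, top X: go to q_3, push Y → (q_3, ε, Y#)
All input consumed; state q_3 ∈ F.

Accept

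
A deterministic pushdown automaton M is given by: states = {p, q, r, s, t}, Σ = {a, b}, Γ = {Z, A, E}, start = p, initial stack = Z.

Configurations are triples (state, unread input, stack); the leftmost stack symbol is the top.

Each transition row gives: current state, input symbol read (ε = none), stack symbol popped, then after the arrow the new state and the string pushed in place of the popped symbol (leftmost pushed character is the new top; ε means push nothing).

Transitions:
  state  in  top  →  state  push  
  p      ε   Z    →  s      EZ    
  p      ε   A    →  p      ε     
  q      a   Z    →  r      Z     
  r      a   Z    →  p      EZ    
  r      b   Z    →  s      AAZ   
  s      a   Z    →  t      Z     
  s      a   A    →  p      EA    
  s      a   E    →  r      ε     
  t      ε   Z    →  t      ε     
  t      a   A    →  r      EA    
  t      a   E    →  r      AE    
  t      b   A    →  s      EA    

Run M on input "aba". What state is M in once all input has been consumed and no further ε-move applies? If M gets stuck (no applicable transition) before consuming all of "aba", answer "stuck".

p

(p, aba, Z)
  ε-move, top Z: go to s, push EZ → (s, aba, EZ)
  read a, top E: go to r, push ε → (r, ba, Z)
  read b, top Z: go to s, push AAZ → (s, a, AAZ)
  read a, top A: go to p, push EA → (p, ε, EAAZ)
All input consumed; M is in state p.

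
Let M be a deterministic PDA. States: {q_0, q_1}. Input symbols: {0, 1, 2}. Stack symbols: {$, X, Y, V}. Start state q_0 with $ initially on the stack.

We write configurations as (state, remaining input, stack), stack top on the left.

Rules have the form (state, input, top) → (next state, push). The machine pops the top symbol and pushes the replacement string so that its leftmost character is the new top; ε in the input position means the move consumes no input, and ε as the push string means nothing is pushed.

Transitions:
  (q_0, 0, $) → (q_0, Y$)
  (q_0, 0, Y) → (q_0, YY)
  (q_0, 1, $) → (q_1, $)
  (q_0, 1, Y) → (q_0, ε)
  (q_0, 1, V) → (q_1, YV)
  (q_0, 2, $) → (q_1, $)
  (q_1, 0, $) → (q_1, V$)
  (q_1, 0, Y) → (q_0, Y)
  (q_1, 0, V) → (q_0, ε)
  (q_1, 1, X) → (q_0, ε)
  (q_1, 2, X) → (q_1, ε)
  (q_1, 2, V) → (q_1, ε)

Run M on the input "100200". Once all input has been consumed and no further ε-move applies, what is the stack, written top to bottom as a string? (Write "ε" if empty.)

$

(q_0, 100200, $)
  read 1, top $: go to q_1, push $ → (q_1, 00200, $)
  read 0, top $: go to q_1, push V$ → (q_1, 0200, V$)
  read 0, top V: go to q_0, push ε → (q_0, 200, $)
  read 2, top $: go to q_1, push $ → (q_1, 00, $)
  read 0, top $: go to q_1, push V$ → (q_1, 0, V$)
  read 0, top V: go to q_0, push ε → (q_0, ε, $)
All input consumed in state q_0 with stack $.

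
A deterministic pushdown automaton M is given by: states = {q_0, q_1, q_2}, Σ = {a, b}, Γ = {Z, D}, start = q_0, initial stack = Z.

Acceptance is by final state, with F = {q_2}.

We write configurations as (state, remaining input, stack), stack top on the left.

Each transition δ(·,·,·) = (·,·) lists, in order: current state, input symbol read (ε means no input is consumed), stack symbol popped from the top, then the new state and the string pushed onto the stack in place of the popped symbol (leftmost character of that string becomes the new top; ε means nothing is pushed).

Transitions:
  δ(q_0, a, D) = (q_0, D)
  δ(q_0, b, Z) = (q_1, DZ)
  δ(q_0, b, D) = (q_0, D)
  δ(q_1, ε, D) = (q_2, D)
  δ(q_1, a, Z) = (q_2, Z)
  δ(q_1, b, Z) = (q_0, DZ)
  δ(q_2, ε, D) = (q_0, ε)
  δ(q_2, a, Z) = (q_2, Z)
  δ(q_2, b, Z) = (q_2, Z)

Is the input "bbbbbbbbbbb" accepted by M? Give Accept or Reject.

(q_0, bbbbbbbbbbb, Z)
  read b, top Z: go to q_1, push DZ → (q_1, bbbbbbbbbb, DZ)
  ε-move, top D: go to q_2, push D → (q_2, bbbbbbbbbb, DZ)
  ε-move, top D: go to q_0, push ε → (q_0, bbbbbbbbbb, Z)
  read b, top Z: go to q_1, push DZ → (q_1, bbbbbbbbb, DZ)
  ε-move, top D: go to q_2, push D → (q_2, bbbbbbbbb, DZ)
  ε-move, top D: go to q_0, push ε → (q_0, bbbbbbbbb, Z)
  read b, top Z: go to q_1, push DZ → (q_1, bbbbbbbb, DZ)
  ε-move, top D: go to q_2, push D → (q_2, bbbbbbbb, DZ)
  ε-move, top D: go to q_0, push ε → (q_0, bbbbbbbb, Z)
  read b, top Z: go to q_1, push DZ → (q_1, bbbbbbb, DZ)
  ε-move, top D: go to q_2, push D → (q_2, bbbbbbb, DZ)
  ε-move, top D: go to q_0, push ε → (q_0, bbbbbbb, Z)
  read b, top Z: go to q_1, push DZ → (q_1, bbbbbb, DZ)
  ε-move, top D: go to q_2, push D → (q_2, bbbbbb, DZ)
  ε-move, top D: go to q_0, push ε → (q_0, bbbbbb, Z)
  read b, top Z: go to q_1, push DZ → (q_1, bbbbb, DZ)
  ε-move, top D: go to q_2, push D → (q_2, bbbbb, DZ)
  ε-move, top D: go to q_0, push ε → (q_0, bbbbb, Z)
  read b, top Z: go to q_1, push DZ → (q_1, bbbb, DZ)
  ε-move, top D: go to q_2, push D → (q_2, bbbb, DZ)
  ε-move, top D: go to q_0, push ε → (q_0, bbbb, Z)
  read b, top Z: go to q_1, push DZ → (q_1, bbb, DZ)
  ε-move, top D: go to q_2, push D → (q_2, bbb, DZ)
  ε-move, top D: go to q_0, push ε → (q_0, bbb, Z)
  read b, top Z: go to q_1, push DZ → (q_1, bb, DZ)
  ε-move, top D: go to q_2, push D → (q_2, bb, DZ)
  ε-move, top D: go to q_0, push ε → (q_0, bb, Z)
  read b, top Z: go to q_1, push DZ → (q_1, b, DZ)
  ε-move, top D: go to q_2, push D → (q_2, b, DZ)
  ε-move, top D: go to q_0, push ε → (q_0, b, Z)
  read b, top Z: go to q_1, push DZ → (q_1, ε, DZ)
  ε-move, top D: go to q_2, push D → (q_2, ε, DZ)
All input consumed; state q_2 ∈ F.

Accept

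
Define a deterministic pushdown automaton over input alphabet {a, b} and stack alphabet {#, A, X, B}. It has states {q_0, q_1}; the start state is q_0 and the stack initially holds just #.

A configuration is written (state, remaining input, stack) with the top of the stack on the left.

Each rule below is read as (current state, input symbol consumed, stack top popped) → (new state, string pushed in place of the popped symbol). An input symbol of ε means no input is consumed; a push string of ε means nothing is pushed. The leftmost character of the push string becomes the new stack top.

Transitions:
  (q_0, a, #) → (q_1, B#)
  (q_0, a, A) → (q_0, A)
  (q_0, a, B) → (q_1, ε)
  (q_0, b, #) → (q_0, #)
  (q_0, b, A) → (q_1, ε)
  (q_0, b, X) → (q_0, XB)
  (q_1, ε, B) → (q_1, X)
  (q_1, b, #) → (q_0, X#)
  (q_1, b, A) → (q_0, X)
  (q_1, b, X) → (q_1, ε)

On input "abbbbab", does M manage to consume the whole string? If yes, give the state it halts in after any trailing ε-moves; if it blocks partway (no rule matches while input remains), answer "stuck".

(q_0, abbbbab, #)
  read a, top #: go to q_1, push B# → (q_1, bbbbab, B#)
  ε-move, top B: go to q_1, push X → (q_1, bbbbab, X#)
  read b, top X: go to q_1, push ε → (q_1, bbbab, #)
  read b, top #: go to q_0, push X# → (q_0, bbab, X#)
  read b, top X: go to q_0, push XB → (q_0, bab, XB#)
  read b, top X: go to q_0, push XB → (q_0, ab, XBB#)
No transition for (q_0, a, top X); M blocks with input ab remaining.

stuck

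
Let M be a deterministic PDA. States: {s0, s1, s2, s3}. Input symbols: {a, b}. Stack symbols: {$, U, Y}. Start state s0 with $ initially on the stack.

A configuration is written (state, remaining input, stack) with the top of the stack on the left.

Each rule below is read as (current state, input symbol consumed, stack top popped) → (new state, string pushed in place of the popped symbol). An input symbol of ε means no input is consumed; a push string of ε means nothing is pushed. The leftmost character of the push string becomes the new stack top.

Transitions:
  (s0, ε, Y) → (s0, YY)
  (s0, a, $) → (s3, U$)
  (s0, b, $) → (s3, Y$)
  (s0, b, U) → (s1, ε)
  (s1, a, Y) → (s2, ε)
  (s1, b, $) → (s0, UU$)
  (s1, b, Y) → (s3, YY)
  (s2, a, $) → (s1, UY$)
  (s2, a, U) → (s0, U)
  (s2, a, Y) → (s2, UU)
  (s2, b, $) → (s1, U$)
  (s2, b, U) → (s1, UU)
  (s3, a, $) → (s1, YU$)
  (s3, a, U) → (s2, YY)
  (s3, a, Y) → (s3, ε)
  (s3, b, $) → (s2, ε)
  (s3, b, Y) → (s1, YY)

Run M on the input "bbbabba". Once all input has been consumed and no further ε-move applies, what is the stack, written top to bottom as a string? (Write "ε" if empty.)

(s0, bbbabba, $) ⊢ (s3, bbabba, Y$) ⊢ (s1, babba, YY$) ⊢ (s3, abba, YYY$) ⊢ (s3, bba, YY$) ⊢ (s1, ba, YYY$) ⊢ (s3, a, YYYY$) ⊢ (s3, ε, YYY$)
All input consumed in state s3 with stack YYY$.

YYY$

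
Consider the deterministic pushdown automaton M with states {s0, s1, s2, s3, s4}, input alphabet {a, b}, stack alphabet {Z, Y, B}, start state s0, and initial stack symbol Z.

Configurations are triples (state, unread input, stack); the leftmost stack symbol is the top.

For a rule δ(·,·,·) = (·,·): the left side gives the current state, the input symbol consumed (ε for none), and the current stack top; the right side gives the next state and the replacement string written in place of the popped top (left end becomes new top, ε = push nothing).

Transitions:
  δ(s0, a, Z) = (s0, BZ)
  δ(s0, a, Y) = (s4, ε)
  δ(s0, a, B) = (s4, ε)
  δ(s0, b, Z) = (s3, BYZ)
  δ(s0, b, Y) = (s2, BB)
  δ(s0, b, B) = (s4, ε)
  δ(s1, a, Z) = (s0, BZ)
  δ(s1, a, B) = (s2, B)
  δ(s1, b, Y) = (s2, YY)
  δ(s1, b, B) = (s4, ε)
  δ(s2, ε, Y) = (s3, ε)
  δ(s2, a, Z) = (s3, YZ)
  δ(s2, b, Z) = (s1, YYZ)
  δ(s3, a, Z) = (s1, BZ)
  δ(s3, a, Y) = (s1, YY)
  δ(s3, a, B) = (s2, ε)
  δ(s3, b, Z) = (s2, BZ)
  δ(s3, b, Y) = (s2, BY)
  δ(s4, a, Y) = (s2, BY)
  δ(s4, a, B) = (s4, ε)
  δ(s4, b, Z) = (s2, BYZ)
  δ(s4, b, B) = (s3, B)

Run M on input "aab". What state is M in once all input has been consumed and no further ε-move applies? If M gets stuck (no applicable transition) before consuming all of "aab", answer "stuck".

(s0, aab, Z) ⊢ (s0, ab, BZ) ⊢ (s4, b, Z) ⊢ (s2, ε, BYZ)
All input consumed; M is in state s2.

s2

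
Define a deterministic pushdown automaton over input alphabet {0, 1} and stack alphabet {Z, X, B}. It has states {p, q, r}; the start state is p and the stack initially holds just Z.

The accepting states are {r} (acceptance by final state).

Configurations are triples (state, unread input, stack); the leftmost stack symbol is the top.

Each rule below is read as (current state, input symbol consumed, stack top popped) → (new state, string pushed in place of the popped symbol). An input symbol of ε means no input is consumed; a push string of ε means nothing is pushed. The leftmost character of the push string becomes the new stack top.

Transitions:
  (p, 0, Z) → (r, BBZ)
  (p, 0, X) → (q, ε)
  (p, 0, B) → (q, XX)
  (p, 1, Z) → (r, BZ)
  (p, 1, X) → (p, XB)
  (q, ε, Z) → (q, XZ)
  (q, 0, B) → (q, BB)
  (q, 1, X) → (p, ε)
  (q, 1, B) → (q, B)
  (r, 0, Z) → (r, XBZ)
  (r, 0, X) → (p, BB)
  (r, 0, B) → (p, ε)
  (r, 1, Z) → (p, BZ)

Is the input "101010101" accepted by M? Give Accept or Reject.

Accept

(p, 101010101, Z) ⊢ (r, 01010101, BZ) ⊢ (p, 1010101, Z) ⊢ (r, 010101, BZ) ⊢ (p, 10101, Z) ⊢ (r, 0101, BZ) ⊢ (p, 101, Z) ⊢ (r, 01, BZ) ⊢ (p, 1, Z) ⊢ (r, ε, BZ)
All input consumed; state r ∈ F.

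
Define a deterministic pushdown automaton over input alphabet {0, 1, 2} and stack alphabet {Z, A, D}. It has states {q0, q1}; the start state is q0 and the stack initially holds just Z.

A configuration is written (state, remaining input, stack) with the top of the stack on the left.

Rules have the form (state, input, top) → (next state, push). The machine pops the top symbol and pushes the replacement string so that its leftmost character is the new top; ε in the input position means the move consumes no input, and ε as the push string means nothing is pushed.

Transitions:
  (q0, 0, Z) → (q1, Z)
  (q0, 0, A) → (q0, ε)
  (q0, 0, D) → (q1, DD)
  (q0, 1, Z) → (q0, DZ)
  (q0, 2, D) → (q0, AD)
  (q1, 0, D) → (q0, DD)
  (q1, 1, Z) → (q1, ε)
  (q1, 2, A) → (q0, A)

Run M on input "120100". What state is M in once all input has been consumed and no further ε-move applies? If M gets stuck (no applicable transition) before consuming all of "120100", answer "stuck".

(q0, 120100, Z) ⊢ (q0, 20100, DZ) ⊢ (q0, 0100, ADZ) ⊢ (q0, 100, DZ)
No transition for (q0, 1, top D); M blocks with input 100 remaining.

stuck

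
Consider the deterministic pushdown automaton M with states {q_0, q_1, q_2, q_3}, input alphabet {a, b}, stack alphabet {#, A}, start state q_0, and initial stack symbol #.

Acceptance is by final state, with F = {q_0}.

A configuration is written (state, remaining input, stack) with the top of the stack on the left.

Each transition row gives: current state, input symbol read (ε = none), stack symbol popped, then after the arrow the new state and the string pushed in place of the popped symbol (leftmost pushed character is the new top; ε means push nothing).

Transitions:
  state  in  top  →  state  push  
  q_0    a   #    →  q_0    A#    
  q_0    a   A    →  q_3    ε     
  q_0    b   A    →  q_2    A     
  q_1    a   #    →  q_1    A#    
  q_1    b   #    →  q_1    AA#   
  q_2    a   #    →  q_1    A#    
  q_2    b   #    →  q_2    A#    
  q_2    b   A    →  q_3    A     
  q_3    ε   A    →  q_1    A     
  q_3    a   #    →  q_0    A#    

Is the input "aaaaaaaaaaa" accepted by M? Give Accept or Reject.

Accept

(q_0, aaaaaaaaaaa, #) ⊢ (q_0, aaaaaaaaaa, A#) ⊢ (q_3, aaaaaaaaa, #) ⊢ (q_0, aaaaaaaa, A#) ⊢ (q_3, aaaaaaa, #) ⊢ (q_0, aaaaaa, A#) ⊢ (q_3, aaaaa, #) ⊢ (q_0, aaaa, A#) ⊢ (q_3, aaa, #) ⊢ (q_0, aa, A#) ⊢ (q_3, a, #) ⊢ (q_0, ε, A#)
All input consumed; state q_0 ∈ F.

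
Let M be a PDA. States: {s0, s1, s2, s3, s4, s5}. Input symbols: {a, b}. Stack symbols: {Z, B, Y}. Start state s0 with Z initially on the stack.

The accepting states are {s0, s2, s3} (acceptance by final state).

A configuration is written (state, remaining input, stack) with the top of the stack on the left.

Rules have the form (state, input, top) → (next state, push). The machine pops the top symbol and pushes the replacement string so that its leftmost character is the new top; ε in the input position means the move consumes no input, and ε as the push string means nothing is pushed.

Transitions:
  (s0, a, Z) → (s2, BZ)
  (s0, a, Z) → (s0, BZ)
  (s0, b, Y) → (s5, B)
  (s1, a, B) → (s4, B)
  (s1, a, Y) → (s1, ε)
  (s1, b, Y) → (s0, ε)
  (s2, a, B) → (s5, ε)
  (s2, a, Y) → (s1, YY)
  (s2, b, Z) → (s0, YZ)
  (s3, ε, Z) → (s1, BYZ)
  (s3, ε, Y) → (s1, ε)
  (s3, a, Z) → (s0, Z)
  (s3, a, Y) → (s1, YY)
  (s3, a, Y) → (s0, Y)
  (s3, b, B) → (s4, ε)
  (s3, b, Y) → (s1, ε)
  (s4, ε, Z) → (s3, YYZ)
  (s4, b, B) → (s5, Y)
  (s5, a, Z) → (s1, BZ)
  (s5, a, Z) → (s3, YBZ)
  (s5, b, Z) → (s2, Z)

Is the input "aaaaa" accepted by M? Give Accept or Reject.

Reject

No computation consumes all input and reaches a final state.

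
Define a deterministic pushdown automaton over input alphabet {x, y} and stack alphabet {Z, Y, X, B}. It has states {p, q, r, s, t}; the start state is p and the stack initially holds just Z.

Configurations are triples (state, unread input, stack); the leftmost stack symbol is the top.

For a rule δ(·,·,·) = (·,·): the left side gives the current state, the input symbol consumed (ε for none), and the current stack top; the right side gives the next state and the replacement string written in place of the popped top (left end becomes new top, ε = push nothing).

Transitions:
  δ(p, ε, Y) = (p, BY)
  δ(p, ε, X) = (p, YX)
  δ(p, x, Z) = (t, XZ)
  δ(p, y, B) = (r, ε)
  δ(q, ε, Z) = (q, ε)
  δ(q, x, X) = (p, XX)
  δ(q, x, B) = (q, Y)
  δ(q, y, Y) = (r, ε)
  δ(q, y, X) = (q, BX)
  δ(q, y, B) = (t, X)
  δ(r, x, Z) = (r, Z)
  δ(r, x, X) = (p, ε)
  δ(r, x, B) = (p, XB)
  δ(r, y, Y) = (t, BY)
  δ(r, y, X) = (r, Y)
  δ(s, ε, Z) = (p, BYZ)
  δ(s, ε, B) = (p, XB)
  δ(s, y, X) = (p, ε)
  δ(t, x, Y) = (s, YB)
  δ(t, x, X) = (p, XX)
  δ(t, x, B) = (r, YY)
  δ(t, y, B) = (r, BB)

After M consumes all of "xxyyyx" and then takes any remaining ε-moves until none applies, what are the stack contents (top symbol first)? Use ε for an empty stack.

(p, xxyyyx, Z)
  read x, top Z: go to t, push XZ → (t, xyyyx, XZ)
  read x, top X: go to p, push XX → (p, yyyx, XXZ)
  ε-move, top X: go to p, push YX → (p, yyyx, YXXZ)
  ε-move, top Y: go to p, push BY → (p, yyyx, BYXXZ)
  read y, top B: go to r, push ε → (r, yyx, YXXZ)
  read y, top Y: go to t, push BY → (t, yx, BYXXZ)
  read y, top B: go to r, push BB → (r, x, BBYXXZ)
  read x, top B: go to p, push XB → (p, ε, XBBYXXZ)
  ε-move, top X: go to p, push YX → (p, ε, YXBBYXXZ)
  ε-move, top Y: go to p, push BY → (p, ε, BYXBBYXXZ)
All input consumed in state p with stack BYXBBYXXZ.

BYXBBYXXZ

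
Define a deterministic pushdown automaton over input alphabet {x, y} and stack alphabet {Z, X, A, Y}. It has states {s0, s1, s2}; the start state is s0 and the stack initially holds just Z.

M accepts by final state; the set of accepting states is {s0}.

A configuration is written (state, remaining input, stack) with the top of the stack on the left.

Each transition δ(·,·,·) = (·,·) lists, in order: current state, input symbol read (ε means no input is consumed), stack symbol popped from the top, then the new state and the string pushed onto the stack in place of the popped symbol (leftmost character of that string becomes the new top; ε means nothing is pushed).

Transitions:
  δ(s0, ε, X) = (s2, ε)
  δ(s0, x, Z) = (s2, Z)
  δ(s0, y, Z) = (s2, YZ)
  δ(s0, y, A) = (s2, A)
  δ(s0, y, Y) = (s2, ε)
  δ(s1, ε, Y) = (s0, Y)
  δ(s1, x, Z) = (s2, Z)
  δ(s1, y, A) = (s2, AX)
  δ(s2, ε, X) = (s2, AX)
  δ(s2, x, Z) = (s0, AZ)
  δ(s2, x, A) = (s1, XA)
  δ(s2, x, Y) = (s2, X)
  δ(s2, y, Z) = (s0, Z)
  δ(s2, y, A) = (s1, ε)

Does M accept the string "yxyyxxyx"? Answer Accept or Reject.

Reject

(s0, yxyyxxyx, Z)
  read y, top Z: go to s2, push YZ → (s2, xyyxxyx, YZ)
  read x, top Y: go to s2, push X → (s2, yyxxyx, XZ)
  ε-move, top X: go to s2, push AX → (s2, yyxxyx, AXZ)
  read y, top A: go to s1, push ε → (s1, yxxyx, XZ)
No transition applies at (s1, yxxyx, XZ); input not fully consumed.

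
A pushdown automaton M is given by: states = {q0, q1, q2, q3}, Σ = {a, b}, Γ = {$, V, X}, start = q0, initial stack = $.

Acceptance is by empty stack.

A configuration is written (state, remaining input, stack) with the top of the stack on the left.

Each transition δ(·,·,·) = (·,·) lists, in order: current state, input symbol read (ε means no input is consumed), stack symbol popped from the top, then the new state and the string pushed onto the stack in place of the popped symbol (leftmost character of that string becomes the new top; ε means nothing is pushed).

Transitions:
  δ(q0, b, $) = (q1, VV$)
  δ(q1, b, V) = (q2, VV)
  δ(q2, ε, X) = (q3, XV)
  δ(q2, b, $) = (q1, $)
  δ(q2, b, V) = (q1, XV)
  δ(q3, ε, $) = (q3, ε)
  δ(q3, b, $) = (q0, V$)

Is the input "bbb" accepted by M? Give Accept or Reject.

No computation consumes all input and empties the stack.

Reject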